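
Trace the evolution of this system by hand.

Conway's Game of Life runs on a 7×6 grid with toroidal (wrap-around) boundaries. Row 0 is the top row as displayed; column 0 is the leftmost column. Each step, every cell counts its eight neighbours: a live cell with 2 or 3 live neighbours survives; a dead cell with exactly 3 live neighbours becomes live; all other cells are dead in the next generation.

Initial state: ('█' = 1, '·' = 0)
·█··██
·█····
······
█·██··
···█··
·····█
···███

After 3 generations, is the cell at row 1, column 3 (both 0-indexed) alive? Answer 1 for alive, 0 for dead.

[0] ·█··██
·█····
······
█·██··
···█··
·····█
···███
[1] ··██·█
█·····
·██···
··██··
··███·
···█·█
···█··
[2] ··███·
█··█··
·███··
····█·
······
······
···█··
[3] ··█·█·
······
·████·
··██··
······
······
··███·

0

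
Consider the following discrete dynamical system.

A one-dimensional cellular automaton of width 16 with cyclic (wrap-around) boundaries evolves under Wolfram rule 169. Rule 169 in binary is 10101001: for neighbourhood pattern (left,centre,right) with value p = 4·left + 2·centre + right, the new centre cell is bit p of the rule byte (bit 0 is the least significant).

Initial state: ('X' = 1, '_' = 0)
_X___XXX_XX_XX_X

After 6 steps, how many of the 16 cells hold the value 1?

6

[0] _X___XXX_XX_XX_X
[1] X__X_XX_XX_XX_X_
[2] ____XX_XX_XX_X_X
[3] _XX_X_XX_XX_X_X_
[4] _X_X_XX_XX_X_X__
[5] __X_XX_XX_X_X__X
[6] ___XX_XX_X_X____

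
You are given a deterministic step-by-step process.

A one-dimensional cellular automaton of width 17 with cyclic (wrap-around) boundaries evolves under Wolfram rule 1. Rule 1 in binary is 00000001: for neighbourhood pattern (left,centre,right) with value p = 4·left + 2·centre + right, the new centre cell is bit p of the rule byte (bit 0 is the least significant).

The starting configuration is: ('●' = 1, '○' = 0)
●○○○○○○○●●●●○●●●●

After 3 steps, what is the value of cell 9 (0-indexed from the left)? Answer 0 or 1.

0

k=0  ●○○○○○○○●●●●○●●●●
k=1  ○○●●●●●○○○○○○○○○○
k=2  ●○○○○○○○●●●●●●●●●
k=3  ○○●●●●●○○○○○○○○○○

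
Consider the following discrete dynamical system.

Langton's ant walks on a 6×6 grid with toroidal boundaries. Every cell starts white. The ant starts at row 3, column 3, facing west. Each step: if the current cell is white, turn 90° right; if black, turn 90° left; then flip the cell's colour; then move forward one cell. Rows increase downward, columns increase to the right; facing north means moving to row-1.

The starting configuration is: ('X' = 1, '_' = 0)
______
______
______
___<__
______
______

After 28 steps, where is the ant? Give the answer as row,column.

5,5

step 0: ______
______
______
___<__
______
______
step 1: ______
______
___^__
___X__
______
______
step 2: ______
______
___X>_
___X__
______
______
step 3: ______
______
___XX_
___Xv_
______
______
step 4: ______
______
___XX_
___<X_
______
______
step 5: ______
______
___XX_
____X_
___v__
______
step 6: ______
______
___XX_
____X_
__<X__
______
step 7: ______
______
___XX_
__^_X_
__XX__
______
step 8: ______
______
___XX_
__X>X_
__XX__
______
step 9: ______
______
___XX_
__XXX_
__Xv__
______
step 10: ______
______
___XX_
__XXX_
__X_>_
______
step 11: ______
______
___XX_
__XXX_
__X_X_
____v_
step 12: ______
______
___XX_
__XXX_
__X_X_
___<X_
step 13: ______
______
___XX_
__XXX_
__X^X_
___XX_
step 14: ______
______
___XX_
__XXX_
__XX>_
___XX_
step 15: ______
______
___XX_
__XX^_
__XX__
___XX_
step 16: ______
______
___XX_
__X<__
__XX__
___XX_
step 17: ______
______
___XX_
__X___
__Xv__
___XX_
step 18: ______
______
___XX_
__X___
__X_>_
___XX_
step 19: ______
______
___XX_
__X___
__X_X_
___Xv_
step 20: ______
______
___XX_
__X___
__X_X_
___X_>
step 21: _____v
______
___XX_
__X___
__X_X_
___X_X
step 22: ____<X
______
___XX_
__X___
__X_X_
___X_X
step 23: ____XX
______
___XX_
__X___
__X_X_
___X^X
step 24: ____XX
______
___XX_
__X___
__X_X_
___XX>
step 25: ____XX
______
___XX_
__X___
__X_X^
___XX_
step 26: ____XX
______
___XX_
__X___
>_X_XX
___XX_
step 27: ____XX
______
___XX_
__X___
X_X_XX
v__XX_
step 28: ____XX
______
___XX_
__X___
X_X_XX
X__XX<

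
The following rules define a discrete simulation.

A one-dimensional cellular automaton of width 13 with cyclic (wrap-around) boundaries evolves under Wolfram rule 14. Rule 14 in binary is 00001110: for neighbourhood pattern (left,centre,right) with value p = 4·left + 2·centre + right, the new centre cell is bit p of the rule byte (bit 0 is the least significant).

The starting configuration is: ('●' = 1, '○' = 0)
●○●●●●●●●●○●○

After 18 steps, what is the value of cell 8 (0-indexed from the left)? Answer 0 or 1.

1

t=0: ●○●●●●●●●●○●○
t=1: ●○●○○○○○○○○●○
t=2: ●○●○○○○○○○●●○
t=3: ●○●○○○○○○●●○○
t=4: ●○●○○○○○●●○○●
t=5: ○○●○○○○●●○○●●
t=6: ○●●○○○●●○○●●○
t=7: ●●○○○●●○○●●○○
t=8: ●○○○●●○○●●○○●
t=9: ○○○●●○○●●○○●●
t=10: ○○●●○○●●○○●●○
t=11: ○●●○○●●○○●●○○
t=12: ●●○○●●○○●●○○○
t=13: ●○○●●○○●●○○○●
t=14: ○○●●○○●●○○○●●
t=15: ○●●○○●●○○○●●○
t=16: ●●○○●●○○○●●○○
t=17: ●○○●●○○○●●○○●
t=18: ○○●●○○○●●○○●●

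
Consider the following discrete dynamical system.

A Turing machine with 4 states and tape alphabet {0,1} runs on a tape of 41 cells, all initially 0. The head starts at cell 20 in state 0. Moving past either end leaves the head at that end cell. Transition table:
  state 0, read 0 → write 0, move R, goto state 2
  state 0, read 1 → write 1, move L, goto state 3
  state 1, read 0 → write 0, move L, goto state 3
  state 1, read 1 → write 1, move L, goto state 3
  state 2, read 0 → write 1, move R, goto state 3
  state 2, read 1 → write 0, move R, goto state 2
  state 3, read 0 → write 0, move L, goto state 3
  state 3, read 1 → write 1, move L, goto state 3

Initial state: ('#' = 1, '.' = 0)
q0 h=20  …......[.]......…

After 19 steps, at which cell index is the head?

5

step 0: q0 h=20  …......[.]......…
step 1: q2 h=21  …......[.]......…
step 2: q3 h=22  ….....#[.]......…
step 3: q3 h=21  …......[#]......…
step 4: q3 h=20  …......[.]#.....…
step 5: q3 h=19  …......[.].#....…
step 6: q3 h=18  …......[.]..#...…
step 7: q3 h=17  …......[.]...#..…
step 8: q3 h=16  …......[.]....#.…
step 9: q3 h=15  …......[.].....#…
step 10: q3 h=14  …......[.]......…
step 11: q3 h=13  …......[.]......…
step 12: q3 h=12  …......[.]......…
step 13: q3 h=11  …......[.]......…
step 14: q3 h=10  …......[.]......…
step 15: q3 h= 9  …......[.]......…
step 16: q3 h= 8  …......[.]......…
step 17: q3 h= 7  …......[.]......…
step 18: q3 h= 6  |......[.]......…
step 19: q3 h= 5  |.....[.]......…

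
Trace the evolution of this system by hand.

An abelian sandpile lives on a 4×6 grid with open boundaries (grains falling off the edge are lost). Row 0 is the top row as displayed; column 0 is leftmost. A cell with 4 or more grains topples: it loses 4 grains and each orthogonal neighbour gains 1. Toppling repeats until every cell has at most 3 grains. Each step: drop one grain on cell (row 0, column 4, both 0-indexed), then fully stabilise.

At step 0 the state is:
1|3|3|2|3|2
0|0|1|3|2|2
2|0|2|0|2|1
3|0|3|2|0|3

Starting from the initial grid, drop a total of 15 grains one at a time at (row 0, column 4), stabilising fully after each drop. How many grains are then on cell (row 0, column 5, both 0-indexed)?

0) 1|3|3|2|3|2
0|0|1|3|2|2
2|0|2|0|2|1
3|0|3|2|0|3
1) 1|3|3|3|0|3
0|0|1|3|3|2
2|0|2|0|2|1
3|0|3|2|0|3
2) 1|3|3|3|1|3
0|0|1|3|3|2
2|0|2|0|2|1
3|0|3|2|0|3
3) 1|3|3|3|2|3
0|0|1|3|3|2
2|0|2|0|2|1
3|0|3|2|0|3
4) 1|3|3|3|3|3
0|0|1|3|3|2
2|0|2|0|2|1
3|0|3|2|0|3
5) 2|0|1|2|3|1
0|1|3|1|2|0
2|0|2|1|3|2
3|0|3|2|0|3
6) 2|0|1|3|0|2
0|1|3|1|3|0
2|0|2|1|3|2
3|0|3|2|0|3
7) 2|0|1|3|1|2
0|1|3|1|3|0
2|0|2|1|3|2
3|0|3|2|0|3
8) 2|0|1|3|2|2
0|1|3|1|3|0
2|0|2|1|3|2
3|0|3|2|0|3
9) 2|0|1|3|3|2
0|1|3|1|3|0
2|0|2|1|3|2
3|0|3|2|0|3
10) 2|0|2|0|2|3
0|1|3|3|1|1
2|0|2|2|0|3
3|0|3|2|1|3
11) 2|0|2|0|3|3
0|1|3|3|1|1
2|0|2|2|0|3
3|0|3|2|1|3
12) 2|0|2|1|1|0
0|1|3|3|2|2
2|0|2|2|0|3
3|0|3|2|1|3
13) 2|0|2|1|2|0
0|1|3|3|2|2
2|0|2|2|0|3
3|0|3|2|1|3
14) 2|0|2|1|3|0
0|1|3|3|2|2
2|0|2|2|0|3
3|0|3|2|1|3
15) 2|0|2|2|0|1
0|1|3|3|3|2
2|0|2|2|0|3
3|0|3|2|1|3

1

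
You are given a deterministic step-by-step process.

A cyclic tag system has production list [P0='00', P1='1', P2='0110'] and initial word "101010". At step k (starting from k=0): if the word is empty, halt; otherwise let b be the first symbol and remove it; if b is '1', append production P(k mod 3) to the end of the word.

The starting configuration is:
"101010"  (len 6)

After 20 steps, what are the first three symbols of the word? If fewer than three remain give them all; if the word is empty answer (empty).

step 0: "101010"  (len 6)
step 1: "0101000"  (len 7)
step 2: "101000"  (len 6)
step 3: "010000110"  (len 9)
step 4: "10000110"  (len 8)
step 5: "00001101"  (len 8)
step 6: "0001101"  (len 7)
step 7: "001101"  (len 6)
step 8: "01101"  (len 5)
step 9: "1101"  (len 4)
step 10: "10100"  (len 5)
step 11: "01001"  (len 5)
step 12: "1001"  (len 4)
step 13: "00100"  (len 5)
step 14: "0100"  (len 4)
step 15: "100"  (len 3)
step 16: "0000"  (len 4)
step 17: "000"  (len 3)
step 18: "00"  (len 2)
step 19: "0"  (len 1)
step 20: (halted — word empty)

(empty)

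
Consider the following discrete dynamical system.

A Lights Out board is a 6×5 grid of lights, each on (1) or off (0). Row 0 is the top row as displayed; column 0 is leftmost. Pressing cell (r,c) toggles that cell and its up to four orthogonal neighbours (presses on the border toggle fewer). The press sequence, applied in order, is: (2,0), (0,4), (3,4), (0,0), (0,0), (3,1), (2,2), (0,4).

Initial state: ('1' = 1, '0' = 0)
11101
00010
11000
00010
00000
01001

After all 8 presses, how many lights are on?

16

k=0  11101
00010
11000
00010
00000
01001
k=1  11101
10010
00000
10010
00000
01001
k=2  11110
10011
00000
10010
00000
01001
k=3  11110
10011
00001
10001
00001
01001
k=4  00110
00011
00001
10001
00001
01001
k=5  11110
10011
00001
10001
00001
01001
k=6  11110
10011
01001
01101
01001
01001
k=7  11110
10111
00111
01001
01001
01001
k=8  11101
10110
00111
01001
01001
01001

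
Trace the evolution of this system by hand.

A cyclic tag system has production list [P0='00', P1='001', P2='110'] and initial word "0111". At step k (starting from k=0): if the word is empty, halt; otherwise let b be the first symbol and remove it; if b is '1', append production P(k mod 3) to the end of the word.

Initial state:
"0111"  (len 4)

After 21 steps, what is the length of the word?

7

0) "0111"  (len 4)
1) "111"  (len 3)
2) "11001"  (len 5)
3) "1001110"  (len 7)
4) "00111000"  (len 8)
5) "0111000"  (len 7)
6) "111000"  (len 6)
7) "1100000"  (len 7)
8) "100000001"  (len 9)
9) "00000001110"  (len 11)
10) "0000001110"  (len 10)
11) "000001110"  (len 9)
12) "00001110"  (len 8)
13) "0001110"  (len 7)
14) "001110"  (len 6)
15) "01110"  (len 5)
16) "1110"  (len 4)
17) "110001"  (len 6)
18) "10001110"  (len 8)
19) "000111000"  (len 9)
20) "00111000"  (len 8)
21) "0111000"  (len 7)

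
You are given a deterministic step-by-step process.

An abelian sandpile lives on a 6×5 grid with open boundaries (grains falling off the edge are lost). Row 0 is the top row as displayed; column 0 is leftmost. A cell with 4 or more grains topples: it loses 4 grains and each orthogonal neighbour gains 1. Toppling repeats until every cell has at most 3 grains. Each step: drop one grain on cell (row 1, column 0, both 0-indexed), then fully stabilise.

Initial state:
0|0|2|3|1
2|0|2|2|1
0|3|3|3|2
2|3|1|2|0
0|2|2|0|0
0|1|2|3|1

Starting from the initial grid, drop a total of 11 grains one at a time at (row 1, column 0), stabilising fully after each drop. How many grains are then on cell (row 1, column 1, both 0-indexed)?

3

k=0  0|0|2|3|1
2|0|2|2|1
0|3|3|3|2
2|3|1|2|0
0|2|2|0|0
0|1|2|3|1
k=1  0|0|2|3|1
3|0|2|2|1
0|3|3|3|2
2|3|1|2|0
0|2|2|0|0
0|1|2|3|1
k=2  1|0|2|3|1
0|1|2|2|1
1|3|3|3|2
2|3|1|2|0
0|2|2|0|0
0|1|2|3|1
k=3  1|0|2|3|1
1|1|2|2|1
1|3|3|3|2
2|3|1|2|0
0|2|2|0|0
0|1|2|3|1
k=4  1|0|2|3|1
2|1|2|2|1
1|3|3|3|2
2|3|1|2|0
0|2|2|0|0
0|1|2|3|1
k=5  1|0|2|3|1
3|1|2|2|1
1|3|3|3|2
2|3|1|2|0
0|2|2|0|0
0|1|2|3|1
k=6  2|0|2|3|1
0|2|2|2|1
2|3|3|3|2
2|3|1|2|0
0|2|2|0|0
0|1|2|3|1
k=7  2|0|2|3|1
1|2|2|2|1
2|3|3|3|2
2|3|1|2|0
0|2|2|0|0
0|1|2|3|1
k=8  2|0|2|3|1
2|2|2|2|1
2|3|3|3|2
2|3|1|2|0
0|2|2|0|0
0|1|2|3|1
k=9  2|0|2|3|1
3|2|2|2|1
2|3|3|3|2
2|3|1|2|0
0|2|2|0|0
0|1|2|3|1
k=10  3|0|2|3|1
0|3|2|2|1
3|3|3|3|2
2|3|1|2|0
0|2|2|0|0
0|1|2|3|1
k=11  3|0|2|3|1
1|3|2|2|1
3|3|3|3|2
2|3|1|2|0
0|2|2|0|0
0|1|2|3|1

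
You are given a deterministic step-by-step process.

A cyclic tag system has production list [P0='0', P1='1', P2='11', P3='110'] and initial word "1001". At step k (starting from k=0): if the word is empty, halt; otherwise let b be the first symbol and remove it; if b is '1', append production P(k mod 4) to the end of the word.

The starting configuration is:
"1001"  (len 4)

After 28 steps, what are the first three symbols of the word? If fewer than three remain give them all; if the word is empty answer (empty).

k=0  "1001"  (len 4)
k=1  "0010"  (len 4)
k=2  "010"  (len 3)
k=3  "10"  (len 2)
k=4  "0110"  (len 4)
k=5  "110"  (len 3)
k=6  "101"  (len 3)
k=7  "0111"  (len 4)
k=8  "111"  (len 3)
k=9  "110"  (len 3)
k=10  "101"  (len 3)
k=11  "0111"  (len 4)
k=12  "111"  (len 3)
k=13  "110"  (len 3)
k=14  "101"  (len 3)
k=15  "0111"  (len 4)
k=16  "111"  (len 3)
k=17  "110"  (len 3)
k=18  "101"  (len 3)
k=19  "0111"  (len 4)
k=20  "111"  (len 3)
k=21  "110"  (len 3)
k=22  "101"  (len 3)
k=23  "0111"  (len 4)
k=24  "111"  (len 3)
k=25  "110"  (len 3)
k=26  "101"  (len 3)
k=27  "0111"  (len 4)
k=28  "111"  (len 3)

111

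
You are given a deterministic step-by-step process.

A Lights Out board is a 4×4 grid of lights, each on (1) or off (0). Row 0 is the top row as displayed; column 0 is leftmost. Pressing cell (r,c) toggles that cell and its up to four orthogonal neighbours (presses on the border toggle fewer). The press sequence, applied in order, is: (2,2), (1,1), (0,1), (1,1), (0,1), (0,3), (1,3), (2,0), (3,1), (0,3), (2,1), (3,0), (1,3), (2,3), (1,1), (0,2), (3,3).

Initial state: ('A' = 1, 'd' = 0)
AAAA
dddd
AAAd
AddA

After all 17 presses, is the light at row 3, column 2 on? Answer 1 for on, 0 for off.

1

gen 0: AAAA
dddd
AAAd
AddA
gen 1: AAAA
ddAd
AddA
AdAA
gen 2: AdAA
AAdd
AAdA
AdAA
gen 3: dAdA
Addd
AAdA
AdAA
gen 4: dddA
dAAd
AddA
AdAA
gen 5: AAAA
ddAd
AddA
AdAA
gen 6: AAdd
ddAA
AddA
AdAA
gen 7: AAdA
dddd
Addd
AdAA
gen 8: AAdA
Addd
dAdd
ddAA
gen 9: AAdA
Addd
dddd
AAdA
gen 10: AAAd
AddA
dddd
AAdA
gen 11: AAAd
AAdA
AAAd
AddA
gen 12: AAAd
AAdA
dAAd
dAdA
gen 13: AAAA
AAAd
dAAA
dAdA
gen 14: AAAA
AAAA
dAdd
dAdd
gen 15: AdAA
dddA
dddd
dAdd
gen 16: AAdd
ddAA
dddd
dAdd
gen 17: AAdd
ddAA
dddA
dAAA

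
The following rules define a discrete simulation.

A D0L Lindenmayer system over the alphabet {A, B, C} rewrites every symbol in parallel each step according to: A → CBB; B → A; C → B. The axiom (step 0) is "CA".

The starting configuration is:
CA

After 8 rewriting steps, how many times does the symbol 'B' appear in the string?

[0] CA
[1] BCBB
[2] ABAA
[3] CBBACBBCBB
[4] BAACBBBAABAA
[5] ACBBCBBBAAACBBCBBACBBCBB
[6] CBBBAABAAACBBCBBCBBBAABAACBBBAABAA
[7] BAAACBBCBBACBBCBBCBBBAABAABAAACBBCBBACBBCBBBAAACBBCBBACBBCBB
[8] ACBBCBBCBBBAABAACBBBAABAABAAACBBCBBACBBCBBACBBCBBCBBBAABAACBBBAABAAACBBCBBCBBBAABAACBBBAABAA

45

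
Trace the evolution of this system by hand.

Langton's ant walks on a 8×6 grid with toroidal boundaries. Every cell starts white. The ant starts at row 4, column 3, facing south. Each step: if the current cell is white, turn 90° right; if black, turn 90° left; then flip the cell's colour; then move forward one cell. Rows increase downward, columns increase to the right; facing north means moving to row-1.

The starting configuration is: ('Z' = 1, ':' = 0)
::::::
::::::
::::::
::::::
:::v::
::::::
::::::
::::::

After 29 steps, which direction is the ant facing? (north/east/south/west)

t=0: ::::::
::::::
::::::
::::::
:::v::
::::::
::::::
::::::
t=1: ::::::
::::::
::::::
::::::
::<Z::
::::::
::::::
::::::
t=2: ::::::
::::::
::::::
::^:::
::ZZ::
::::::
::::::
::::::
t=3: ::::::
::::::
::::::
::Z>::
::ZZ::
::::::
::::::
::::::
t=4: ::::::
::::::
::::::
::ZZ::
::Zv::
::::::
::::::
::::::
t=5: ::::::
::::::
::::::
::ZZ::
::Z:>:
::::::
::::::
::::::
t=6: ::::::
::::::
::::::
::ZZ::
::Z:Z:
::::v:
::::::
::::::
t=7: ::::::
::::::
::::::
::ZZ::
::Z:Z:
:::<Z:
::::::
::::::
t=8: ::::::
::::::
::::::
::ZZ::
::Z^Z:
:::ZZ:
::::::
::::::
t=9: ::::::
::::::
::::::
::ZZ::
::ZZ>:
:::ZZ:
::::::
::::::
t=10: ::::::
::::::
::::::
::ZZ^:
::ZZ::
:::ZZ:
::::::
::::::
t=11: ::::::
::::::
::::::
::ZZZ>
::ZZ::
:::ZZ:
::::::
::::::
t=12: ::::::
::::::
::::::
::ZZZZ
::ZZ:v
:::ZZ:
::::::
::::::
t=13: ::::::
::::::
::::::
::ZZZZ
::ZZ<Z
:::ZZ:
::::::
::::::
t=14: ::::::
::::::
::::::
::ZZ^Z
::ZZZZ
:::ZZ:
::::::
::::::
t=15: ::::::
::::::
::::::
::Z<:Z
::ZZZZ
:::ZZ:
::::::
::::::
t=16: ::::::
::::::
::::::
::Z::Z
::ZvZZ
:::ZZ:
::::::
::::::
t=17: ::::::
::::::
::::::
::Z::Z
::Z:>Z
:::ZZ:
::::::
::::::
t=18: ::::::
::::::
::::::
::Z:^Z
::Z::Z
:::ZZ:
::::::
::::::
t=19: ::::::
::::::
::::::
::Z:Z>
::Z::Z
:::ZZ:
::::::
::::::
t=20: ::::::
::::::
:::::^
::Z:Z:
::Z::Z
:::ZZ:
::::::
::::::
t=21: ::::::
::::::
>::::Z
::Z:Z:
::Z::Z
:::ZZ:
::::::
::::::
t=22: ::::::
::::::
Z::::Z
v:Z:Z:
::Z::Z
:::ZZ:
::::::
::::::
t=23: ::::::
::::::
Z::::Z
Z:Z:Z<
::Z::Z
:::ZZ:
::::::
::::::
t=24: ::::::
::::::
Z::::^
Z:Z:ZZ
::Z::Z
:::ZZ:
::::::
::::::
t=25: ::::::
::::::
Z:::<:
Z:Z:ZZ
::Z::Z
:::ZZ:
::::::
::::::
t=26: ::::::
::::^:
Z:::Z:
Z:Z:ZZ
::Z::Z
:::ZZ:
::::::
::::::
t=27: ::::::
::::Z>
Z:::Z:
Z:Z:ZZ
::Z::Z
:::ZZ:
::::::
::::::
t=28: ::::::
::::ZZ
Z:::Zv
Z:Z:ZZ
::Z::Z
:::ZZ:
::::::
::::::
t=29: ::::::
::::ZZ
Z:::<Z
Z:Z:ZZ
::Z::Z
:::ZZ:
::::::
::::::

west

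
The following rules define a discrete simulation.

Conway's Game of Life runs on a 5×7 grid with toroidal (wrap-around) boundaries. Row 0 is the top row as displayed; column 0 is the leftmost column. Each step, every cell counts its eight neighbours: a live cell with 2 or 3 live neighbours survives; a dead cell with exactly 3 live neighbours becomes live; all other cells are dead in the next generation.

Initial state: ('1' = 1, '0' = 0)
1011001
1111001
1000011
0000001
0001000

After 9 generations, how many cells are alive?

gen 0: 1011001
1111001
1000011
0000001
0001000
gen 1: 0000101
0001100
0010010
1000011
1011001
gen 2: 1010101
0001100
0001010
1011110
0101100
gen 3: 1110000
0010001
0000011
0100011
0000000
gen 4: 1110000
0010011
0000000
1000011
0010001
gen 5: 1011010
1010001
1000000
1000011
0010010
gen 6: 1011110
1011000
0000010
1100010
1011010
gen 7: 1000010
0010010
1010100
1110010
1000010
gen 8: 0100110
0001110
1010110
1011110
1000110
gen 9: 0000000
0110000
0010000
1010000
1010000

7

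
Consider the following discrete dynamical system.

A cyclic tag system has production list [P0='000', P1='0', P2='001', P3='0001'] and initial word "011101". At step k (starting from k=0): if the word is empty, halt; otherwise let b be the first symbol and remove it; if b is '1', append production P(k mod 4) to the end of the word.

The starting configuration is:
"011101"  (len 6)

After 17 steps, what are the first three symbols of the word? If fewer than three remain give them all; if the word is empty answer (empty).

(empty)

k=0  "011101"  (len 6)
k=1  "11101"  (len 5)
k=2  "11010"  (len 5)
k=3  "1010001"  (len 7)
k=4  "0100010001"  (len 10)
k=5  "100010001"  (len 9)
k=6  "000100010"  (len 9)
k=7  "00100010"  (len 8)
k=8  "0100010"  (len 7)
k=9  "100010"  (len 6)
k=10  "000100"  (len 6)
k=11  "00100"  (len 5)
k=12  "0100"  (len 4)
k=13  "100"  (len 3)
k=14  "000"  (len 3)
k=15  "00"  (len 2)
k=16  "0"  (len 1)
k=17  (halted — word empty)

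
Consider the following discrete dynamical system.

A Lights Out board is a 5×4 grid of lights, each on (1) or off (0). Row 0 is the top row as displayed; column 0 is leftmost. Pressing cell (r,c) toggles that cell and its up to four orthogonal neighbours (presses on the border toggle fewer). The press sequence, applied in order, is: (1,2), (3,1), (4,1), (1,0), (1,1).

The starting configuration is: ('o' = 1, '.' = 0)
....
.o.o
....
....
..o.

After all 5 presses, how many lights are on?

gen 0: ....
.o.o
....
....
..o.
gen 1: ..o.
..o.
..o.
....
..o.
gen 2: ..o.
..o.
.oo.
ooo.
.oo.
gen 3: ..o.
..o.
.oo.
o.o.
o...
gen 4: o.o.
ooo.
ooo.
o.o.
o...
gen 5: ooo.
....
o.o.
o.o.
o...

8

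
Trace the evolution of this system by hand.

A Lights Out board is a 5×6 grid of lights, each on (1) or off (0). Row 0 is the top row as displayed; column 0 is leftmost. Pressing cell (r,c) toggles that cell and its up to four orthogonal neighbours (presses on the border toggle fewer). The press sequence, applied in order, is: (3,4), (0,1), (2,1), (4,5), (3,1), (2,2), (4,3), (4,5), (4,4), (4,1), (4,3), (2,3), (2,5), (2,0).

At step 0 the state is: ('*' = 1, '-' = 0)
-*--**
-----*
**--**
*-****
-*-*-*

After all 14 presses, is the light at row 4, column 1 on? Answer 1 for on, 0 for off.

1

k=0  -*--**
-----*
**--**
*-****
-*-*-*
k=1  -*--**
-----*
**---*
*-*---
-*-***
k=2  *-*-**
-*---*
**---*
*-*---
-*-***
k=3  *-*-**
-----*
--*--*
***---
-*-***
k=4  *-*-**
-----*
--*--*
***--*
-*-*--
k=5  *-*-**
-----*
-**--*
-----*
---*--
k=6  *-*-**
--*--*
---*-*
--*--*
---*--
k=7  *-*-**
--*--*
---*-*
--**-*
--*-*-
k=8  *-*-**
--*--*
---*-*
--**--
--*--*
k=9  *-*-**
--*--*
---*-*
--***-
--***-
k=10  *-*-**
--*--*
---*-*
-****-
**-**-
k=11  *-*-**
--*--*
---*-*
-**-*-
***---
k=12  *-*-**
--**-*
--*-**
-****-
***---
k=13  *-*-**
--**--
--*---
-*****
***---
k=14  *-*-**
*-**--
***---
******
***---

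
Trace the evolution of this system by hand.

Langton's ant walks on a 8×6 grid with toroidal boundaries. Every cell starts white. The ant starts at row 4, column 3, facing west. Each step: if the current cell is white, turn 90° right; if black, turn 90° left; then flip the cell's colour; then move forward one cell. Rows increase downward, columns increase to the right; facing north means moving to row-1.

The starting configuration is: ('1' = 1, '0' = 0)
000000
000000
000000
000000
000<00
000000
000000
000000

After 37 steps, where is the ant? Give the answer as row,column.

5,1

[0] 000000
000000
000000
000000
000<00
000000
000000
000000
[1] 000000
000000
000000
000^00
000100
000000
000000
000000
[2] 000000
000000
000000
0001>0
000100
000000
000000
000000
[3] 000000
000000
000000
000110
0001v0
000000
000000
000000
[4] 000000
000000
000000
000110
000<10
000000
000000
000000
[5] 000000
000000
000000
000110
000010
000v00
000000
000000
[6] 000000
000000
000000
000110
000010
00<100
000000
000000
[7] 000000
000000
000000
000110
00^010
001100
000000
000000
[8] 000000
000000
000000
000110
001>10
001100
000000
000000
[9] 000000
000000
000000
000110
001110
001v00
000000
000000
[10] 000000
000000
000000
000110
001110
0010>0
000000
000000
[11] 000000
000000
000000
000110
001110
001010
0000v0
000000
[12] 000000
000000
000000
000110
001110
001010
000<10
000000
[13] 000000
000000
000000
000110
001110
001^10
000110
000000
[14] 000000
000000
000000
000110
001110
0011>0
000110
000000
[15] 000000
000000
000000
000110
0011^0
001100
000110
000000
[16] 000000
000000
000000
000110
001<00
001100
000110
000000
[17] 000000
000000
000000
000110
001000
001v00
000110
000000
[18] 000000
000000
000000
000110
001000
0010>0
000110
000000
[19] 000000
000000
000000
000110
001000
001010
0001v0
000000
[20] 000000
000000
000000
000110
001000
001010
00010>
000000
[21] 000000
000000
000000
000110
001000
001010
000101
00000v
[22] 000000
000000
000000
000110
001000
001010
000101
0000<1
[23] 000000
000000
000000
000110
001000
001010
0001^1
000011
[24] 000000
000000
000000
000110
001000
001010
00011>
000011
[25] 000000
000000
000000
000110
001000
00101^
000110
000011
[26] 000000
000000
000000
000110
001000
>01011
000110
000011
[27] 000000
000000
000000
000110
001000
101011
v00110
000011
[28] 000000
000000
000000
000110
001000
101011
10011<
000011
[29] 000000
000000
000000
000110
001000
10101^
100111
000011
[30] 000000
000000
000000
000110
001000
1010<0
100111
000011
[31] 000000
000000
000000
000110
001000
101000
1001v1
000011
[32] 000000
000000
000000
000110
001000
101000
10010>
000011
[33] 000000
000000
000000
000110
001000
10100^
100100
000011
[34] 000000
000000
000000
000110
001000
>01001
100100
000011
[35] 000000
000000
000000
000110
^01000
001001
100100
000011
[36] 000000
000000
000000
000110
1>1000
001001
100100
000011
[37] 000000
000000
000000
000110
111000
0v1001
100100
000011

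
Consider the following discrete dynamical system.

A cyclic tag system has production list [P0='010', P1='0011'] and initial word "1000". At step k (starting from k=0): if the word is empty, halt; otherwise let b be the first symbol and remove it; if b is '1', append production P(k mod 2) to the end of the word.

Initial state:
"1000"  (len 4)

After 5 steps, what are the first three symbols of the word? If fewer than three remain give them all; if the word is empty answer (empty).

10

gen 0: "1000"  (len 4)
gen 1: "000010"  (len 6)
gen 2: "00010"  (len 5)
gen 3: "0010"  (len 4)
gen 4: "010"  (len 3)
gen 5: "10"  (len 2)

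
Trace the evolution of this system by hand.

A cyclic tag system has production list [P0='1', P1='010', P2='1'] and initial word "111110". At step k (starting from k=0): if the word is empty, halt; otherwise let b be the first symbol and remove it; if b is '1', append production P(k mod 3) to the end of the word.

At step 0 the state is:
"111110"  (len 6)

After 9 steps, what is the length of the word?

k=0  "111110"  (len 6)
k=1  "111101"  (len 6)
k=2  "11101010"  (len 8)
k=3  "11010101"  (len 8)
k=4  "10101011"  (len 8)
k=5  "0101011010"  (len 10)
k=6  "101011010"  (len 9)
k=7  "010110101"  (len 9)
k=8  "10110101"  (len 8)
k=9  "01101011"  (len 8)

8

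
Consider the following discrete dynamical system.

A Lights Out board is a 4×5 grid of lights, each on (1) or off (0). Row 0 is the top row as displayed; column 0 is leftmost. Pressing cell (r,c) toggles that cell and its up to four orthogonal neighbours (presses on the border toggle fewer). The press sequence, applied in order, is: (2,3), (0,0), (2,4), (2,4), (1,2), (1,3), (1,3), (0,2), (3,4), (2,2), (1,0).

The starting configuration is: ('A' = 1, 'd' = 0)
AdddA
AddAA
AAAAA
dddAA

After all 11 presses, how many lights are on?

k=0  AdddA
AddAA
AAAAA
dddAA
k=1  AdddA
AdddA
AAddd
ddddA
k=2  dAddA
ddddA
AAddd
ddddA
k=3  dAddA
ddddd
AAdAA
ddddd
k=4  dAddA
ddddA
AAddd
ddddA
k=5  dAAdA
dAAAA
AAAdd
ddddA
k=6  dAAAA
dAddd
AAAAd
ddddA
k=7  dAAdA
dAAAA
AAAdd
ddddA
k=8  dddAA
dAdAA
AAAdd
ddddA
k=9  dddAA
dAdAA
AAAdA
dddAd
k=10  dddAA
dAAAA
AddAA
ddAAd
k=11  AddAA
AdAAA
dddAA
ddAAd

11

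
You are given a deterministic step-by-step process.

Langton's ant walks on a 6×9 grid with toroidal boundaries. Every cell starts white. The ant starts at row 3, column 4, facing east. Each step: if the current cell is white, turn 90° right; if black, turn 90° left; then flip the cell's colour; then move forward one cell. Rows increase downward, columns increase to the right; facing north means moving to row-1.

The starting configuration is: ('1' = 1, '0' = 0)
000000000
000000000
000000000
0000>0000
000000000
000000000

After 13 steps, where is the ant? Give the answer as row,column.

k=0  000000000
000000000
000000000
0000>0000
000000000
000000000
k=1  000000000
000000000
000000000
000010000
0000v0000
000000000
k=2  000000000
000000000
000000000
000010000
000<10000
000000000
k=3  000000000
000000000
000000000
000^10000
000110000
000000000
k=4  000000000
000000000
000000000
0001>0000
000110000
000000000
k=5  000000000
000000000
0000^0000
000100000
000110000
000000000
k=6  000000000
000000000
00001>000
000100000
000110000
000000000
k=7  000000000
000000000
000011000
00010v000
000110000
000000000
k=8  000000000
000000000
000011000
0001<1000
000110000
000000000
k=9  000000000
000000000
0000^1000
000111000
000110000
000000000
k=10  000000000
000000000
000<01000
000111000
000110000
000000000
k=11  000000000
000^00000
000101000
000111000
000110000
000000000
k=12  000000000
0001>0000
000101000
000111000
000110000
000000000
k=13  000000000
000110000
0001v1000
000111000
000110000
000000000

2,4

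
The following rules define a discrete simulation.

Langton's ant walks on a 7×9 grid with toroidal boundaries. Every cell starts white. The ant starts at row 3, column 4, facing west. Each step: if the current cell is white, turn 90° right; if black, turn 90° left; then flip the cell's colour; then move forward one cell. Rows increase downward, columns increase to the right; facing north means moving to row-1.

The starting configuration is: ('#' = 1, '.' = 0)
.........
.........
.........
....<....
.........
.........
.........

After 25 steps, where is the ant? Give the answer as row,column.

4,6

k=0  .........
.........
.........
....<....
.........
.........
.........
k=1  .........
.........
....^....
....#....
.........
.........
.........
k=2  .........
.........
....#>...
....#....
.........
.........
.........
k=3  .........
.........
....##...
....#v...
.........
.........
.........
k=4  .........
.........
....##...
....<#...
.........
.........
.........
k=5  .........
.........
....##...
.....#...
....v....
.........
.........
k=6  .........
.........
....##...
.....#...
...<#....
.........
.........
k=7  .........
.........
....##...
...^.#...
...##....
.........
.........
k=8  .........
.........
....##...
...#>#...
...##....
.........
.........
k=9  .........
.........
....##...
...###...
...#v....
.........
.........
k=10  .........
.........
....##...
...###...
...#.>...
.........
.........
k=11  .........
.........
....##...
...###...
...#.#...
.....v...
.........
k=12  .........
.........
....##...
...###...
...#.#...
....<#...
.........
k=13  .........
.........
....##...
...###...
...#^#...
....##...
.........
k=14  .........
.........
....##...
...###...
...##>...
....##...
.........
k=15  .........
.........
....##...
...##^...
...##....
....##...
.........
k=16  .........
.........
....##...
...#<....
...##....
....##...
.........
k=17  .........
.........
....##...
...#.....
...#v....
....##...
.........
k=18  .........
.........
....##...
...#.....
...#.>...
....##...
.........
k=19  .........
.........
....##...
...#.....
...#.#...
....#v...
.........
k=20  .........
.........
....##...
...#.....
...#.#...
....#.>..
.........
k=21  .........
.........
....##...
...#.....
...#.#...
....#.#..
......v..
k=22  .........
.........
....##...
...#.....
...#.#...
....#.#..
.....<#..
k=23  .........
.........
....##...
...#.....
...#.#...
....#^#..
.....##..
k=24  .........
.........
....##...
...#.....
...#.#...
....##>..
.....##..
k=25  .........
.........
....##...
...#.....
...#.#^..
....##...
.....##..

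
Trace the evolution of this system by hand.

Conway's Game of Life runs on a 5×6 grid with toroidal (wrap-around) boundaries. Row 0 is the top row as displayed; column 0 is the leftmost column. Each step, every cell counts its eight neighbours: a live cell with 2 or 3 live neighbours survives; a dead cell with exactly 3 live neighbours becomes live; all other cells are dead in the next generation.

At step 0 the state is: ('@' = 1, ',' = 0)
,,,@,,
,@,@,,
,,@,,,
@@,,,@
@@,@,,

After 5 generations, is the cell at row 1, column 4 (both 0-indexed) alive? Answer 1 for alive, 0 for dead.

step 0: ,,,@,,
,@,@,,
,,@,,,
@@,,,@
@@,@,,
step 1: @@,@@,
,,,@,,
,,@,,,
,,,,,@
,@,,@@
step 2: @@,@,,
,@,@@,
,,,,,,
@,,,@@
,@@@,,
step 3: @,,,,,
@@,@@,
@,,@,,
@@@@@@
,,,@,,
step 4: @@@@@@
@@@@@,
,,,,,,
@@,,,@
,,,@,,
step 5: ,,,,,,
,,,,,,
,,,@@,
@,,,,,
,,,@,,

0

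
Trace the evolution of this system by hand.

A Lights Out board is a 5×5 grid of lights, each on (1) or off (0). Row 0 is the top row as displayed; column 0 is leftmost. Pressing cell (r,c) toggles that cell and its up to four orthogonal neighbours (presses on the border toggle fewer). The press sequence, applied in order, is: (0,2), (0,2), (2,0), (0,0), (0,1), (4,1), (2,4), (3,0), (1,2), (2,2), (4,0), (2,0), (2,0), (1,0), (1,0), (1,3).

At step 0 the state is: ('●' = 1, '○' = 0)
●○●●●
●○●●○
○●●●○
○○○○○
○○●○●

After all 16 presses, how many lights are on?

step 0: ●○●●●
●○●●○
○●●●○
○○○○○
○○●○●
step 1: ●●○○●
●○○●○
○●●●○
○○○○○
○○●○●
step 2: ●○●●●
●○●●○
○●●●○
○○○○○
○○●○●
step 3: ●○●●●
○○●●○
●○●●○
●○○○○
○○●○●
step 4: ○●●●●
●○●●○
●○●●○
●○○○○
○○●○●
step 5: ●○○●●
●●●●○
●○●●○
●○○○○
○○●○●
step 6: ●○○●●
●●●●○
●○●●○
●●○○○
●●○○●
step 7: ●○○●●
●●●●●
●○●○●
●●○○●
●●○○●
step 8: ●○○●●
●●●●●
○○●○●
○○○○●
○●○○●
step 9: ●○●●●
●○○○●
○○○○●
○○○○●
○●○○●
step 10: ●○●●●
●○●○●
○●●●●
○○●○●
○●○○●
step 11: ●○●●●
●○●○●
○●●●●
●○●○●
●○○○●
step 12: ●○●●●
○○●○●
●○●●●
○○●○●
●○○○●
step 13: ●○●●●
●○●○●
○●●●●
●○●○●
●○○○●
step 14: ○○●●●
○●●○●
●●●●●
●○●○●
●○○○●
step 15: ●○●●●
●○●○●
○●●●●
●○●○●
●○○○●
step 16: ●○●○●
●○○●○
○●●○●
●○●○●
●○○○●

13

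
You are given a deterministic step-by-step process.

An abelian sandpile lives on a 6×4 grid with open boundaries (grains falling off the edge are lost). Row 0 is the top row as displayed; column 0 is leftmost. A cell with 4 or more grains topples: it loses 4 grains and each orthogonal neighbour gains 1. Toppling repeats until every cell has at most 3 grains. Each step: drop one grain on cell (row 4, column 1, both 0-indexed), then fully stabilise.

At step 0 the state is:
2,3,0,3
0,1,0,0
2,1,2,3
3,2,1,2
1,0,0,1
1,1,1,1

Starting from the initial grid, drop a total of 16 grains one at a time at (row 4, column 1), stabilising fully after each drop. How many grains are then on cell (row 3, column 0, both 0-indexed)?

step 0: 2,3,0,3
0,1,0,0
2,1,2,3
3,2,1,2
1,0,0,1
1,1,1,1
step 1: 2,3,0,3
0,1,0,0
2,1,2,3
3,2,1,2
1,1,0,1
1,1,1,1
step 2: 2,3,0,3
0,1,0,0
2,1,2,3
3,2,1,2
1,2,0,1
1,1,1,1
step 3: 2,3,0,3
0,1,0,0
2,1,2,3
3,2,1,2
1,3,0,1
1,1,1,1
step 4: 2,3,0,3
0,1,0,0
2,1,2,3
3,3,1,2
2,0,1,1
1,2,1,1
step 5: 2,3,0,3
0,1,0,0
2,1,2,3
3,3,1,2
2,1,1,1
1,2,1,1
step 6: 2,3,0,3
0,1,0,0
2,1,2,3
3,3,1,2
2,2,1,1
1,2,1,1
step 7: 2,3,0,3
0,1,0,0
2,1,2,3
3,3,1,2
2,3,1,1
1,2,1,1
step 8: 2,3,0,3
0,1,0,0
3,2,2,3
1,1,2,2
0,2,2,1
2,3,1,1
step 9: 2,3,0,3
0,1,0,0
3,2,2,3
1,1,2,2
0,3,2,1
2,3,1,1
step 10: 2,3,0,3
0,1,0,0
3,2,2,3
1,2,2,2
1,1,3,1
3,0,2,1
step 11: 2,3,0,3
0,1,0,0
3,2,2,3
1,2,2,2
1,2,3,1
3,0,2,1
step 12: 2,3,0,3
0,1,0,0
3,2,2,3
1,2,2,2
1,3,3,1
3,0,2,1
step 13: 2,3,0,3
0,1,0,0
3,2,2,3
1,3,3,2
2,1,0,2
3,1,3,1
step 14: 2,3,0,3
0,1,0,0
3,2,2,3
1,3,3,2
2,2,0,2
3,1,3,1
step 15: 2,3,0,3
0,1,0,0
3,2,2,3
1,3,3,2
2,3,0,2
3,1,3,1
step 16: 2,3,0,3
0,1,0,0
3,3,3,3
2,1,0,3
3,1,2,2
3,2,3,1

2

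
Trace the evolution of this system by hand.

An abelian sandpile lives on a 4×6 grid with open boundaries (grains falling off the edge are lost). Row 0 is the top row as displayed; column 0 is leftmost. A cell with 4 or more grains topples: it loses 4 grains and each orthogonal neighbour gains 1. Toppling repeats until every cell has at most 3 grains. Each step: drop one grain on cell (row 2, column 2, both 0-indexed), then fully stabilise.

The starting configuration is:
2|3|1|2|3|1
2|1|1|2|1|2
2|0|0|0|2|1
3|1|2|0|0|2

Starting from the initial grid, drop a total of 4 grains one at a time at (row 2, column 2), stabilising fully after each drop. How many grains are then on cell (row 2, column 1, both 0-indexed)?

1

0) 2|3|1|2|3|1
2|1|1|2|1|2
2|0|0|0|2|1
3|1|2|0|0|2
1) 2|3|1|2|3|1
2|1|1|2|1|2
2|0|1|0|2|1
3|1|2|0|0|2
2) 2|3|1|2|3|1
2|1|1|2|1|2
2|0|2|0|2|1
3|1|2|0|0|2
3) 2|3|1|2|3|1
2|1|1|2|1|2
2|0|3|0|2|1
3|1|2|0|0|2
4) 2|3|1|2|3|1
2|1|2|2|1|2
2|1|0|1|2|1
3|1|3|0|0|2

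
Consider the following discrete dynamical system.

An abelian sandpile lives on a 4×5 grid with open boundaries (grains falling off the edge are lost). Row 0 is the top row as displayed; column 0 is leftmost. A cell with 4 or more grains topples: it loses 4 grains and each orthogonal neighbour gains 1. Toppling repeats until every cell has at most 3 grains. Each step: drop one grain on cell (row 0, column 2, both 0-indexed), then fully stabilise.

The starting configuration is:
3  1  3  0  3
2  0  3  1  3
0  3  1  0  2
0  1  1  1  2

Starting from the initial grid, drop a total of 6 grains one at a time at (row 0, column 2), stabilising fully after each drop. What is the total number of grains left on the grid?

34

step 0: 3  1  3  0  3
2  0  3  1  3
0  3  1  0  2
0  1  1  1  2
step 1: 3  2  1  1  3
2  1  0  2  3
0  3  2  0  2
0  1  1  1  2
step 2: 3  2  2  1  3
2  1  0  2  3
0  3  2  0  2
0  1  1  1  2
step 3: 3  2  3  1  3
2  1  0  2  3
0  3  2  0  2
0  1  1  1  2
step 4: 3  3  0  2  3
2  1  1  2  3
0  3  2  0  2
0  1  1  1  2
step 5: 3  3  1  2  3
2  1  1  2  3
0  3  2  0  2
0  1  1  1  2
step 6: 3  3  2  2  3
2  1  1  2  3
0  3  2  0  2
0  1  1  1  2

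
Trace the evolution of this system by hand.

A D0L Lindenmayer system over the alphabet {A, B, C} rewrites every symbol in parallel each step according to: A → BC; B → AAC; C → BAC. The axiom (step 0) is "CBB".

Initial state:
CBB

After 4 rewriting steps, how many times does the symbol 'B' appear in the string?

47

t=0: CBB
t=1: BACAACAAC
t=2: AACBCBACBCBCBACBCBCBAC
t=3: BCBCBACAACBACAACBCBACAACBACAACBACAACBCBACAACBACAACBACAACBCBAC
t=4: AACBACAACBACAACBCBACBCBCBACAACBCBACBCBCBACAACBACAACBCBACBC…ACBCBACBCBCBACAACBCBACBCBCBACAACBCBACBCBCBACAACBACAACBCBAC  (len 158)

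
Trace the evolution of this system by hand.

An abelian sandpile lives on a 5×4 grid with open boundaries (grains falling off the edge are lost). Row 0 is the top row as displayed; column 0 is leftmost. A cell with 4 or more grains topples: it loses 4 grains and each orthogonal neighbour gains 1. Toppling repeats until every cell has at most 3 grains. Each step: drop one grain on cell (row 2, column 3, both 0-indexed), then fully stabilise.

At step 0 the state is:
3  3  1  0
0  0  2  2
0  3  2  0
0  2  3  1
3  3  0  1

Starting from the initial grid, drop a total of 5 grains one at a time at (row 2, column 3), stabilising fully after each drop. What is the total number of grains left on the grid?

33

gen 0: 3  3  1  0
0  0  2  2
0  3  2  0
0  2  3  1
3  3  0  1
gen 1: 3  3  1  0
0  0  2  2
0  3  2  1
0  2  3  1
3  3  0  1
gen 2: 3  3  1  0
0  0  2  2
0  3  2  2
0  2  3  1
3  3  0  1
gen 3: 3  3  1  0
0  0  2  2
0  3  2  3
0  2  3  1
3  3  0  1
gen 4: 3  3  1  0
0  0  2  3
0  3  3  0
0  2  3  2
3  3  0  1
gen 5: 3  3  1  0
0  0  2  3
0  3  3  1
0  2  3  2
3  3  0  1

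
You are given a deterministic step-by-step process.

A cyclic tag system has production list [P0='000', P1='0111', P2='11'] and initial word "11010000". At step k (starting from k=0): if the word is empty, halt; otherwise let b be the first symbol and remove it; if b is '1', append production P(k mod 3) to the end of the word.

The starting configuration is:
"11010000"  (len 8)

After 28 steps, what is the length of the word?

14

0) "11010000"  (len 8)
1) "1010000000"  (len 10)
2) "0100000000111"  (len 13)
3) "100000000111"  (len 12)
4) "00000000111000"  (len 14)
5) "0000000111000"  (len 13)
6) "000000111000"  (len 12)
7) "00000111000"  (len 11)
8) "0000111000"  (len 10)
9) "000111000"  (len 9)
10) "00111000"  (len 8)
11) "0111000"  (len 7)
12) "111000"  (len 6)
13) "11000000"  (len 8)
14) "10000000111"  (len 11)
15) "000000011111"  (len 12)
16) "00000011111"  (len 11)
17) "0000011111"  (len 10)
18) "000011111"  (len 9)
19) "00011111"  (len 8)
20) "0011111"  (len 7)
21) "011111"  (len 6)
22) "11111"  (len 5)
23) "11110111"  (len 8)
24) "111011111"  (len 9)
25) "11011111000"  (len 11)
26) "10111110000111"  (len 14)
27) "011111000011111"  (len 15)
28) "11111000011111"  (len 14)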